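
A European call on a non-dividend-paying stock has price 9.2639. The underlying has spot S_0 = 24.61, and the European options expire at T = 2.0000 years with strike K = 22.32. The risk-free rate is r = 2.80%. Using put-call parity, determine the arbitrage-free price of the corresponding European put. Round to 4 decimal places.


Answer: Put price = 5.7583

Derivation:
Put-call parity: C - P = S_0 * exp(-qT) - K * exp(-rT).
S_0 * exp(-qT) = 24.6100 * 1.00000000 = 24.61000000
K * exp(-rT) = 22.3200 * 0.94553914 = 21.10443351
P = C - S*exp(-qT) + K*exp(-rT)
P = 9.2639 - 24.61000000 + 21.10443351 = 5.7583


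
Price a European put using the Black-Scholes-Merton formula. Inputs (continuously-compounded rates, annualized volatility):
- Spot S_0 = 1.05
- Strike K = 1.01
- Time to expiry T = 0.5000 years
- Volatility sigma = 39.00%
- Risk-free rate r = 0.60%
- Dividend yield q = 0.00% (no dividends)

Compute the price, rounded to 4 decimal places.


Answer: Price = 0.0926

Derivation:
d1 = (ln(S/K) + (r - q + 0.5*sigma^2) * T) / (sigma * sqrt(T)) = 0.28960495
d2 = d1 - sigma * sqrt(T) = 0.01383331
exp(-rT) = 0.99700450; exp(-qT) = 1.00000000
P = K * exp(-rT) * N(-d2) - S_0 * exp(-qT) * N(-d1)
N(-d1) = 0.38605924; N(-d2) = 0.49448149
P = 1.0100 * 0.99700450 * 0.49448149 - 1.0500 * 1.00000000 * 0.38605924 = 0.0926


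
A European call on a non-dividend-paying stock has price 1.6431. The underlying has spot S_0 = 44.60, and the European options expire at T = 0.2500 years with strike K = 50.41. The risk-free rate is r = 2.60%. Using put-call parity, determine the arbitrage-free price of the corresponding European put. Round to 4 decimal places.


Put-call parity: C - P = S_0 * exp(-qT) - K * exp(-rT).
S_0 * exp(-qT) = 44.6000 * 1.00000000 = 44.60000000
K * exp(-rT) = 50.4100 * 0.99352108 = 50.08339761
P = C - S*exp(-qT) + K*exp(-rT)
P = 1.6431 - 44.60000000 + 50.08339761 = 7.1265

Answer: Put price = 7.1265


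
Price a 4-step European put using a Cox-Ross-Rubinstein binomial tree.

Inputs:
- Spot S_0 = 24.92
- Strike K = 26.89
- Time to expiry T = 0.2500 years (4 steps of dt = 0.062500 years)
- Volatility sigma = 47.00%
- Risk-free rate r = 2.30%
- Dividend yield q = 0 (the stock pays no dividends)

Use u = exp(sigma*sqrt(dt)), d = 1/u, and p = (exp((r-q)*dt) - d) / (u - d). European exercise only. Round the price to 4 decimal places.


Answer: Price = V(0,0) = 3.5272

Derivation:
dt = T/N = 0.062500
u = exp(sigma*sqrt(dt)) = 1.124682; d = 1/u = 0.889141
p = (exp((r-q)*dt) - d) / (u - d) = 0.476766
Discount per step: exp(-r*dt) = 0.998564
Stock lattice S(k, i) with i counting down-moves:
  k=0: S(0,0) = 24.9200
  k=1: S(1,0) = 28.0271; S(1,1) = 22.1574
  k=2: S(2,0) = 31.5215; S(2,1) = 24.9200; S(2,2) = 19.7010
  k=3: S(3,0) = 35.4517; S(3,1) = 28.0271; S(3,2) = 22.1574; S(3,3) = 17.5170
  k=4: S(4,0) = 39.8719; S(4,1) = 31.5215; S(4,2) = 24.9200; S(4,3) = 19.7010; S(4,4) = 15.5751
Terminal payoffs V(N, i) = max(K - S_T, 0):
  V(4,0) = 0.000000; V(4,1) = 0.000000; V(4,2) = 1.970000; V(4,3) = 7.188974; V(4,4) = 11.314943
Backward induction: V(k, i) = exp(-r*dt) * [p * V(k+1, i) + (1-p) * V(k+1, i+1)].
  V(3,0) = exp(-r*dt) * [p*0.000000 + (1-p)*0.000000] = 0.000000
  V(3,1) = exp(-r*dt) * [p*0.000000 + (1-p)*1.970000] = 1.029290
  V(3,2) = exp(-r*dt) * [p*1.970000 + (1-p)*7.188974] = 4.693992
  V(3,3) = exp(-r*dt) * [p*7.188974 + (1-p)*11.314943] = 9.334393
  V(2,0) = exp(-r*dt) * [p*0.000000 + (1-p)*1.029290] = 0.537786
  V(2,1) = exp(-r*dt) * [p*1.029290 + (1-p)*4.693992] = 2.942553
  V(2,2) = exp(-r*dt) * [p*4.693992 + (1-p)*9.334393] = 7.111777
  V(1,0) = exp(-r*dt) * [p*0.537786 + (1-p)*2.942553] = 1.793462
  V(1,1) = exp(-r*dt) * [p*2.942553 + (1-p)*7.111777] = 5.116672
  V(0,0) = exp(-r*dt) * [p*1.793462 + (1-p)*5.116672] = 3.527204


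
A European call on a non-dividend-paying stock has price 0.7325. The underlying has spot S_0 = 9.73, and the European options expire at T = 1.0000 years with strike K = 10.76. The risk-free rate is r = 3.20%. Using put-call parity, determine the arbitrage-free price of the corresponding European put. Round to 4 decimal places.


Put-call parity: C - P = S_0 * exp(-qT) - K * exp(-rT).
S_0 * exp(-qT) = 9.7300 * 1.00000000 = 9.73000000
K * exp(-rT) = 10.7600 * 0.96850658 = 10.42113082
P = C - S*exp(-qT) + K*exp(-rT)
P = 0.7325 - 9.73000000 + 10.42113082 = 1.4236

Answer: Put price = 1.4236


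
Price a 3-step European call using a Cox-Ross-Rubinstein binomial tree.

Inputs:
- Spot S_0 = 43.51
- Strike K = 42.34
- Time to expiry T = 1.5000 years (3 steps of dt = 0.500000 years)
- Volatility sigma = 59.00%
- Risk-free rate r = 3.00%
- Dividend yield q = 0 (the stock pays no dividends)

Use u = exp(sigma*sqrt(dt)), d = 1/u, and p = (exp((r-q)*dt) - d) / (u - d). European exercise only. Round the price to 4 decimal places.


dt = T/N = 0.500000
u = exp(sigma*sqrt(dt)) = 1.517695; d = 1/u = 0.658894
p = (exp((r-q)*dt) - d) / (u - d) = 0.414786
Discount per step: exp(-r*dt) = 0.985112
Stock lattice S(k, i) with i counting down-moves:
  k=0: S(0,0) = 43.5100
  k=1: S(1,0) = 66.0349; S(1,1) = 28.6685
  k=2: S(2,0) = 100.2209; S(2,1) = 43.5100; S(2,2) = 18.8895
  k=3: S(3,0) = 152.1048; S(3,1) = 66.0349; S(3,2) = 28.6685; S(3,3) = 12.4462
Terminal payoffs V(N, i) = max(S_T - K, 0):
  V(3,0) = 109.764806; V(3,1) = 23.694927; V(3,2) = 0.000000; V(3,3) = 0.000000
Backward induction: V(k, i) = exp(-r*dt) * [p * V(k+1, i) + (1-p) * V(k+1, i+1)].
  V(2,0) = exp(-r*dt) * [p*109.764806 + (1-p)*23.694927] = 58.511265
  V(2,1) = exp(-r*dt) * [p*23.694927 + (1-p)*0.000000] = 9.682011
  V(2,2) = exp(-r*dt) * [p*0.000000 + (1-p)*0.000000] = 0.000000
  V(1,0) = exp(-r*dt) * [p*58.511265 + (1-p)*9.682011] = 29.490041
  V(1,1) = exp(-r*dt) * [p*9.682011 + (1-p)*0.000000] = 3.956177
  V(0,0) = exp(-r*dt) * [p*29.490041 + (1-p)*3.956177] = 14.330698

Answer: Price = V(0,0) = 14.3307


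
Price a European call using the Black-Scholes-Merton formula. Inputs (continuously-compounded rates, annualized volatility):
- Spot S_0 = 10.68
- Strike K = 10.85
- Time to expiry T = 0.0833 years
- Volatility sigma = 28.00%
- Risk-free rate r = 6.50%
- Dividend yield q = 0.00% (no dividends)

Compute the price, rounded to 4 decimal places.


d1 = (ln(S/K) + (r - q + 0.5*sigma^2) * T) / (sigma * sqrt(T)) = -0.08801057
d2 = d1 - sigma * sqrt(T) = -0.16882344
exp(-rT) = 0.99460013; exp(-qT) = 1.00000000
C = S_0 * exp(-qT) * N(d1) - K * exp(-rT) * N(d2)
N(d1) = 0.46493414; N(d2) = 0.43296776
C = 10.6800 * 1.00000000 * 0.46493414 - 10.8500 * 0.99460013 * 0.43296776 = 0.2932

Answer: Price = 0.2932


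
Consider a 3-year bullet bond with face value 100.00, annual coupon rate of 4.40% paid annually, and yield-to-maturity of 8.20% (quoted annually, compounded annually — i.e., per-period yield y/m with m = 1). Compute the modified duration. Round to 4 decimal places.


Coupon per period c = face * coupon_rate / m = 4.400000
Periods per year m = 1; per-period yield y/m = 0.082000
Number of cashflows N = 3
Cashflows (t years, CF_t, discount factor 1/(1+y/m)^(m*t), PV):
  t = 1.0000: CF_t = 4.400000, DF = 0.924214, PV = 4.066543
  t = 2.0000: CF_t = 4.400000, DF = 0.854172, PV = 3.758358
  t = 3.0000: CF_t = 104.400000, DF = 0.789438, PV = 82.417363
Price P = sum_t PV_t = 90.242265
First compute Macaulay numerator sum_t t * PV_t:
  t * PV_t at t = 1.0000: 4.066543
  t * PV_t at t = 2.0000: 7.516716
  t * PV_t at t = 3.0000: 247.252090
Macaulay duration D = 258.835349 / 90.242265 = 2.868228
Modified duration = D / (1 + y/m) = 2.868228 / (1 + 0.082000) = 2.650857

Answer: Modified duration = 2.6509


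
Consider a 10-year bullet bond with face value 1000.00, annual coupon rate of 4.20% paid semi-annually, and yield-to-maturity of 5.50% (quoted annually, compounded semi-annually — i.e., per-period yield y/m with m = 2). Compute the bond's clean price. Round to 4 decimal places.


Answer: Price = 901.0229

Derivation:
Coupon per period c = face * coupon_rate / m = 21.000000
Periods per year m = 2; per-period yield y/m = 0.027500
Number of cashflows N = 20
Cashflows (t years, CF_t, discount factor 1/(1+y/m)^(m*t), PV):
  t = 0.5000: CF_t = 21.000000, DF = 0.973236, PV = 20.437956
  t = 1.0000: CF_t = 21.000000, DF = 0.947188, PV = 19.890955
  t = 1.5000: CF_t = 21.000000, DF = 0.921838, PV = 19.358594
  t = 2.0000: CF_t = 21.000000, DF = 0.897166, PV = 18.840480
  t = 2.5000: CF_t = 21.000000, DF = 0.873154, PV = 18.336234
  t = 3.0000: CF_t = 21.000000, DF = 0.849785, PV = 17.845483
  t = 3.5000: CF_t = 21.000000, DF = 0.827041, PV = 17.367867
  t = 4.0000: CF_t = 21.000000, DF = 0.804906, PV = 16.903033
  t = 4.5000: CF_t = 21.000000, DF = 0.783364, PV = 16.450641
  t = 5.0000: CF_t = 21.000000, DF = 0.762398, PV = 16.010356
  t = 5.5000: CF_t = 21.000000, DF = 0.741993, PV = 15.581855
  t = 6.0000: CF_t = 21.000000, DF = 0.722134, PV = 15.164822
  t = 6.5000: CF_t = 21.000000, DF = 0.702807, PV = 14.758951
  t = 7.0000: CF_t = 21.000000, DF = 0.683997, PV = 14.363943
  t = 7.5000: CF_t = 21.000000, DF = 0.665691, PV = 13.979506
  t = 8.0000: CF_t = 21.000000, DF = 0.647874, PV = 13.605359
  t = 8.5000: CF_t = 21.000000, DF = 0.630535, PV = 13.241225
  t = 9.0000: CF_t = 21.000000, DF = 0.613659, PV = 12.886837
  t = 9.5000: CF_t = 21.000000, DF = 0.597235, PV = 12.541934
  t = 10.0000: CF_t = 1021.000000, DF = 0.581251, PV = 593.456828
Price P = sum_t PV_t = 901.022861


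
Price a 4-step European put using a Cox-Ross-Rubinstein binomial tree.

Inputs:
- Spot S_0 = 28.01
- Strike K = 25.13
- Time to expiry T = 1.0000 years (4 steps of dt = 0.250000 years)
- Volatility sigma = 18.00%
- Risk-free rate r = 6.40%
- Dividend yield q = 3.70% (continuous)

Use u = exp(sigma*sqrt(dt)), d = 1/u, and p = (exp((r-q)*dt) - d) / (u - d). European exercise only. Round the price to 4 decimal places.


dt = T/N = 0.250000
u = exp(sigma*sqrt(dt)) = 1.094174; d = 1/u = 0.913931
p = (exp((r-q)*dt) - d) / (u - d) = 0.515091
Discount per step: exp(-r*dt) = 0.984127
Stock lattice S(k, i) with i counting down-moves:
  k=0: S(0,0) = 28.0100
  k=1: S(1,0) = 30.6478; S(1,1) = 25.5992
  k=2: S(2,0) = 33.5341; S(2,1) = 28.0100; S(2,2) = 23.3959
  k=3: S(3,0) = 36.6921; S(3,1) = 30.6478; S(3,2) = 25.5992; S(3,3) = 21.3823
  k=4: S(4,0) = 40.1476; S(4,1) = 33.5341; S(4,2) = 28.0100; S(4,3) = 23.3959; S(4,4) = 19.5419
Terminal payoffs V(N, i) = max(K - S_T, 0):
  V(4,0) = 0.000000; V(4,1) = 0.000000; V(4,2) = 0.000000; V(4,3) = 1.734081; V(4,4) = 5.588086
Backward induction: V(k, i) = exp(-r*dt) * [p * V(k+1, i) + (1-p) * V(k+1, i+1)].
  V(3,0) = exp(-r*dt) * [p*0.000000 + (1-p)*0.000000] = 0.000000
  V(3,1) = exp(-r*dt) * [p*0.000000 + (1-p)*0.000000] = 0.000000
  V(3,2) = exp(-r*dt) * [p*0.000000 + (1-p)*1.734081] = 0.827524
  V(3,3) = exp(-r*dt) * [p*1.734081 + (1-p)*5.588086] = 3.545734
  V(2,0) = exp(-r*dt) * [p*0.000000 + (1-p)*0.000000] = 0.000000
  V(2,1) = exp(-r*dt) * [p*0.000000 + (1-p)*0.827524] = 0.394904
  V(2,2) = exp(-r*dt) * [p*0.827524 + (1-p)*3.545734] = 2.111551
  V(1,0) = exp(-r*dt) * [p*0.000000 + (1-p)*0.394904] = 0.188453
  V(1,1) = exp(-r*dt) * [p*0.394904 + (1-p)*2.111551] = 1.207841
  V(0,0) = exp(-r*dt) * [p*0.188453 + (1-p)*1.207841] = 0.671926

Answer: Price = V(0,0) = 0.6719


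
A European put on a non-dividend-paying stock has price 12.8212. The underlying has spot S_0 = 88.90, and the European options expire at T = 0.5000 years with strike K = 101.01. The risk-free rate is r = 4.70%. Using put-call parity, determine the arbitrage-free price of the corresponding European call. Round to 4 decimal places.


Answer: Call price = 3.0573

Derivation:
Put-call parity: C - P = S_0 * exp(-qT) - K * exp(-rT).
S_0 * exp(-qT) = 88.9000 * 1.00000000 = 88.90000000
K * exp(-rT) = 101.0100 * 0.97677397 = 98.66393918
C = P + S*exp(-qT) - K*exp(-rT)
C = 12.8212 + 88.90000000 - 98.66393918 = 3.0573


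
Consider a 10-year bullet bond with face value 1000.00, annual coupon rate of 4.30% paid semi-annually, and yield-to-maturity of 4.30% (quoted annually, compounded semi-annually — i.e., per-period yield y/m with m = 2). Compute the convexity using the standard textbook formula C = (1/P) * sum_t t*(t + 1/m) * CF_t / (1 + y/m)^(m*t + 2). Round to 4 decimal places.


Coupon per period c = face * coupon_rate / m = 21.500000
Periods per year m = 2; per-period yield y/m = 0.021500
Number of cashflows N = 20
Cashflows (t years, CF_t, discount factor 1/(1+y/m)^(m*t), PV):
  t = 0.5000: CF_t = 21.500000, DF = 0.978953, PV = 21.047479
  t = 1.0000: CF_t = 21.500000, DF = 0.958348, PV = 20.604483
  t = 1.5000: CF_t = 21.500000, DF = 0.938177, PV = 20.170810
  t = 2.0000: CF_t = 21.500000, DF = 0.918431, PV = 19.746266
  t = 2.5000: CF_t = 21.500000, DF = 0.899100, PV = 19.330657
  t = 3.0000: CF_t = 21.500000, DF = 0.880177, PV = 18.923795
  t = 3.5000: CF_t = 21.500000, DF = 0.861651, PV = 18.525497
  t = 4.0000: CF_t = 21.500000, DF = 0.843515, PV = 18.135582
  t = 4.5000: CF_t = 21.500000, DF = 0.825762, PV = 17.753874
  t = 5.0000: CF_t = 21.500000, DF = 0.808381, PV = 17.380199
  t = 5.5000: CF_t = 21.500000, DF = 0.791367, PV = 17.014390
  t = 6.0000: CF_t = 21.500000, DF = 0.774711, PV = 16.656280
  t = 6.5000: CF_t = 21.500000, DF = 0.758405, PV = 16.305707
  t = 7.0000: CF_t = 21.500000, DF = 0.742442, PV = 15.962513
  t = 7.5000: CF_t = 21.500000, DF = 0.726816, PV = 15.626542
  t = 8.0000: CF_t = 21.500000, DF = 0.711518, PV = 15.297643
  t = 8.5000: CF_t = 21.500000, DF = 0.696543, PV = 14.975666
  t = 9.0000: CF_t = 21.500000, DF = 0.681882, PV = 14.660466
  t = 9.5000: CF_t = 21.500000, DF = 0.667530, PV = 14.351900
  t = 10.0000: CF_t = 1021.500000, DF = 0.653480, PV = 667.530251
Price P = sum_t PV_t = 1000.000000
Convexity numerator sum_t t*(t + 1/m) * CF_t / (1+y/m)^(m*t + 2):
  t = 0.5000: term = 10.085405
  t = 1.0000: term = 29.619399
  t = 1.5000: term = 57.991970
  t = 2.0000: term = 94.618975
  t = 2.5000: term = 138.941226
  t = 3.0000: term = 190.423609
  t = 3.5000: term = 248.554229
  t = 4.0000: term = 312.843586
  t = 4.5000: term = 382.823771
  t = 5.0000: term = 458.047695
  t = 5.5000: term = 538.088335
  t = 6.0000: term = 622.538010
  t = 6.5000: term = 711.007680
  t = 7.0000: term = 803.126263
  t = 7.5000: term = 898.539976
  t = 8.0000: term = 996.911705
  t = 8.5000: term = 1097.920380
  t = 9.0000: term = 1201.260385
  t = 9.5000: term = 1306.640980
  t = 10.0000: term = 67171.262142
Convexity = (1/P) * sum = 77271.245722 / 1000.000000 = 77.271246

Answer: Convexity = 77.2712


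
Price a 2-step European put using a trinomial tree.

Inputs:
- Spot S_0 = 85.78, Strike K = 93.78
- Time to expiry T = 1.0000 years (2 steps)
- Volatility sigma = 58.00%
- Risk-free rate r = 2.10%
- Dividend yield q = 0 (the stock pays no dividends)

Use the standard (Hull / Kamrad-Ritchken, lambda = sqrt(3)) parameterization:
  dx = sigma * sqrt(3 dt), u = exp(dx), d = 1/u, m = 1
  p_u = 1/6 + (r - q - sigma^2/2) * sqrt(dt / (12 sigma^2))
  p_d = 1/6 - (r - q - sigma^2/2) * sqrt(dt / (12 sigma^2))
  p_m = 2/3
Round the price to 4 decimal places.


Answer: Price = V(0,0) = 22.0142

Derivation:
dt = T/N = 0.500000; dx = sigma*sqrt(3*dt) = 0.710352
u = exp(dx) = 2.034707; d = 1/u = 0.491471
p_u = 0.114861, p_m = 0.666667, p_d = 0.218472
Discount per step: exp(-r*dt) = 0.989555
Stock lattice S(k, j) with j the centered position index:
  k=0: S(0,+0) = 85.7800
  k=1: S(1,-1) = 42.1584; S(1,+0) = 85.7800; S(1,+1) = 174.5372
  k=2: S(2,-2) = 20.7196; S(2,-1) = 42.1584; S(2,+0) = 85.7800; S(2,+1) = 174.5372; S(2,+2) = 355.1321
Terminal payoffs V(N, j) = max(K - S_T, 0):
  V(2,-2) = 73.060364; V(2,-1) = 51.621604; V(2,+0) = 8.000000; V(2,+1) = 0.000000; V(2,+2) = 0.000000
Backward induction: V(k, j) = exp(-r*dt) * [p_u * V(k+1, j+1) + p_m * V(k+1, j) + p_d * V(k+1, j-1)]
  V(1,-1) = exp(-r*dt) * [p_u*8.000000 + p_m*51.621604 + p_d*73.060364] = 50.759156
  V(1,+0) = exp(-r*dt) * [p_u*0.000000 + p_m*8.000000 + p_d*51.621604] = 16.437702
  V(1,+1) = exp(-r*dt) * [p_u*0.000000 + p_m*0.000000 + p_d*8.000000] = 1.729520
  V(0,+0) = exp(-r*dt) * [p_u*1.729520 + p_m*16.437702 + p_d*50.759156] = 22.014208


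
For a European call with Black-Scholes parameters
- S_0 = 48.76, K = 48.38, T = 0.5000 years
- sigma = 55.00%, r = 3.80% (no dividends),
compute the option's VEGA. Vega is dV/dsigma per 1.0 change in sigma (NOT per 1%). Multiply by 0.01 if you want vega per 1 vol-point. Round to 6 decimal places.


Answer: Vega = 13.285875

Derivation:
d1 = 0.2634263302; d2 = -0.1254823995
phi(d1) = 0.3853376759; exp(-qT) = 1.0000000000; exp(-rT) = 0.9811793622
Vega = S * exp(-qT) * phi(d1) * sqrt(T) = 48.7600 * 1.0000000000 * 0.3853376759 * 0.7071067812 = 13.285875


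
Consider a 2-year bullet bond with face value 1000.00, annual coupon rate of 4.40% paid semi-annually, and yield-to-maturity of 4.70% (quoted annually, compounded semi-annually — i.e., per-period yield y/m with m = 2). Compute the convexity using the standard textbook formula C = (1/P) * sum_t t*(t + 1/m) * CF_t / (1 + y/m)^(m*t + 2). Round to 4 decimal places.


Coupon per period c = face * coupon_rate / m = 22.000000
Periods per year m = 2; per-period yield y/m = 0.023500
Number of cashflows N = 4
Cashflows (t years, CF_t, discount factor 1/(1+y/m)^(m*t), PV):
  t = 0.5000: CF_t = 22.000000, DF = 0.977040, PV = 21.494871
  t = 1.0000: CF_t = 22.000000, DF = 0.954606, PV = 21.001339
  t = 1.5000: CF_t = 22.000000, DF = 0.932688, PV = 20.519139
  t = 2.0000: CF_t = 1022.000000, DF = 0.911273, PV = 931.321240
Price P = sum_t PV_t = 994.336589
Convexity numerator sum_t t*(t + 1/m) * CF_t / (1+y/m)^(m*t + 2):
  t = 0.5000: term = 10.259570
  t = 1.0000: term = 30.072017
  t = 1.5000: term = 58.763100
  t = 2.0000: term = 4445.225716
Convexity = (1/P) * sum = 4544.320403 / 994.336589 = 4.570203

Answer: Convexity = 4.5702


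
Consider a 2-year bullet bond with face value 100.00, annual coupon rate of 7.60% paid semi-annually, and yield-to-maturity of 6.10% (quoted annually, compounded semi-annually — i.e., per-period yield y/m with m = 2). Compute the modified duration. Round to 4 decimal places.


Answer: Modified duration = 1.8384

Derivation:
Coupon per period c = face * coupon_rate / m = 3.800000
Periods per year m = 2; per-period yield y/m = 0.030500
Number of cashflows N = 4
Cashflows (t years, CF_t, discount factor 1/(1+y/m)^(m*t), PV):
  t = 0.5000: CF_t = 3.800000, DF = 0.970403, PV = 3.687530
  t = 1.0000: CF_t = 3.800000, DF = 0.941681, PV = 3.578389
  t = 1.5000: CF_t = 3.800000, DF = 0.913810, PV = 3.472479
  t = 2.0000: CF_t = 103.800000, DF = 0.886764, PV = 92.046095
Price P = sum_t PV_t = 102.784494
First compute Macaulay numerator sum_t t * PV_t:
  t * PV_t at t = 0.5000: 1.843765
  t * PV_t at t = 1.0000: 3.578389
  t * PV_t at t = 1.5000: 5.208718
  t * PV_t at t = 2.0000: 184.092190
Macaulay duration D = 194.723063 / 102.784494 = 1.894479
Modified duration = D / (1 + y/m) = 1.894479 / (1 + 0.030500) = 1.838408


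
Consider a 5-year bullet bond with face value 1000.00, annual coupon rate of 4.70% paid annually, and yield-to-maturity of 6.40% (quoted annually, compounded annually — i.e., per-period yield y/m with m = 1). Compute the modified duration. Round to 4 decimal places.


Answer: Modified duration = 4.2785

Derivation:
Coupon per period c = face * coupon_rate / m = 47.000000
Periods per year m = 1; per-period yield y/m = 0.064000
Number of cashflows N = 5
Cashflows (t years, CF_t, discount factor 1/(1+y/m)^(m*t), PV):
  t = 1.0000: CF_t = 47.000000, DF = 0.939850, PV = 44.172932
  t = 2.0000: CF_t = 47.000000, DF = 0.883317, PV = 41.515914
  t = 3.0000: CF_t = 47.000000, DF = 0.830185, PV = 39.018716
  t = 4.0000: CF_t = 47.000000, DF = 0.780249, PV = 36.671726
  t = 5.0000: CF_t = 1047.000000, DF = 0.733317, PV = 767.783088
Price P = sum_t PV_t = 929.162376
First compute Macaulay numerator sum_t t * PV_t:
  t * PV_t at t = 1.0000: 44.172932
  t * PV_t at t = 2.0000: 83.031828
  t * PV_t at t = 3.0000: 117.056148
  t * PV_t at t = 4.0000: 146.686902
  t * PV_t at t = 5.0000: 3838.915442
Macaulay duration D = 4229.863252 / 929.162376 = 4.552340
Modified duration = D / (1 + y/m) = 4.552340 / (1 + 0.064000) = 4.278515


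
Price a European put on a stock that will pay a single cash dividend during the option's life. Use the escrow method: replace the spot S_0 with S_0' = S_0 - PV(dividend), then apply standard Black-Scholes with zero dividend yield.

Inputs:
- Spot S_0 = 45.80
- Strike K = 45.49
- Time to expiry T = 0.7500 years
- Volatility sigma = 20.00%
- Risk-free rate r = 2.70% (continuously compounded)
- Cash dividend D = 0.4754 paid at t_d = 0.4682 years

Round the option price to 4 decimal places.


Answer: Price = 2.7406

Derivation:
PV(D) = D * exp(-r * t_d) = 0.4754 * 0.98743817 = 0.46942810
S_0' = S_0 - PV(D) = 45.8000 - 0.46942810 = 45.33057190
d1 = (ln(S_0'/K) + (r + sigma^2/2)*T) / (sigma*sqrt(T)) = 0.18324612
d2 = d1 - sigma*sqrt(T) = 0.01004104
exp(-rT) = 0.97995365
N(-d1) = 0.42730245; N(-d2) = 0.49599427
P = K * exp(-rT) * N(-d2) - S_0' * N(-d1) = 45.4900 * 0.97995365 * 0.49599427 - 45.33057190 * 0.42730245 = 2.7406


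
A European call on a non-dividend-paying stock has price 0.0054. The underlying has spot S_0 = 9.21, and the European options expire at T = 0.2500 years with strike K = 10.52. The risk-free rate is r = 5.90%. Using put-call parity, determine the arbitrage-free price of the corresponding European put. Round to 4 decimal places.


Put-call parity: C - P = S_0 * exp(-qT) - K * exp(-rT).
S_0 * exp(-qT) = 9.2100 * 1.00000000 = 9.21000000
K * exp(-rT) = 10.5200 * 0.98535825 = 10.36596877
P = C - S*exp(-qT) + K*exp(-rT)
P = 0.0054 - 9.21000000 + 10.36596877 = 1.1614

Answer: Put price = 1.1614


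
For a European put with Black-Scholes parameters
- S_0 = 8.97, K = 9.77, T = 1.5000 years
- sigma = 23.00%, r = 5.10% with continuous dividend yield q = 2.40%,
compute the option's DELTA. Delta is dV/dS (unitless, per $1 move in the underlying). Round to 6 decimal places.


d1 = -0.0186579763; d2 = -0.3003492967
phi(d1) = 0.3988728465; exp(-qT) = 0.9646402935; exp(-rT) = 0.9263529143
N(-d1) = 0.5074430238
Delta = -exp(-qT) * N(-d1) = -0.9646402935 * 0.5074430238 = -0.489500

Answer: Delta = -0.489500


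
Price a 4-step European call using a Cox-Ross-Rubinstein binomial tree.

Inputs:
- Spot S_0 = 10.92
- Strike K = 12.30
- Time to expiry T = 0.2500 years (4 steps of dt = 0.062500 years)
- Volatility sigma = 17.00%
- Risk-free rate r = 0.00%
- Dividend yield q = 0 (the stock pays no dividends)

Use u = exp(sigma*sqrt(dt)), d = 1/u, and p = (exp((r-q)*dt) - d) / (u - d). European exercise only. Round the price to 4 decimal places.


Answer: Price = V(0,0) = 0.0369

Derivation:
dt = T/N = 0.062500
u = exp(sigma*sqrt(dt)) = 1.043416; d = 1/u = 0.958390
p = (exp((r-q)*dt) - d) / (u - d) = 0.489377
Discount per step: exp(-r*dt) = 1.000000
Stock lattice S(k, i) with i counting down-moves:
  k=0: S(0,0) = 10.9200
  k=1: S(1,0) = 11.3941; S(1,1) = 10.4656
  k=2: S(2,0) = 11.8888; S(2,1) = 10.9200; S(2,2) = 10.0302
  k=3: S(3,0) = 12.4050; S(3,1) = 11.3941; S(3,2) = 10.4656; S(3,3) = 9.6128
  k=4: S(4,0) = 12.9435; S(4,1) = 11.8888; S(4,2) = 10.9200; S(4,3) = 10.0302; S(4,4) = 9.2128
Terminal payoffs V(N, i) = max(S_T - K, 0):
  V(4,0) = 0.643529; V(4,1) = 0.000000; V(4,2) = 0.000000; V(4,3) = 0.000000; V(4,4) = 0.000000
Backward induction: V(k, i) = exp(-r*dt) * [p * V(k+1, i) + (1-p) * V(k+1, i+1)].
  V(3,0) = exp(-r*dt) * [p*0.643529 + (1-p)*0.000000] = 0.314928
  V(3,1) = exp(-r*dt) * [p*0.000000 + (1-p)*0.000000] = 0.000000
  V(3,2) = exp(-r*dt) * [p*0.000000 + (1-p)*0.000000] = 0.000000
  V(3,3) = exp(-r*dt) * [p*0.000000 + (1-p)*0.000000] = 0.000000
  V(2,0) = exp(-r*dt) * [p*0.314928 + (1-p)*0.000000] = 0.154118
  V(2,1) = exp(-r*dt) * [p*0.000000 + (1-p)*0.000000] = 0.000000
  V(2,2) = exp(-r*dt) * [p*0.000000 + (1-p)*0.000000] = 0.000000
  V(1,0) = exp(-r*dt) * [p*0.154118 + (1-p)*0.000000] = 0.075422
  V(1,1) = exp(-r*dt) * [p*0.000000 + (1-p)*0.000000] = 0.000000
  V(0,0) = exp(-r*dt) * [p*0.075422 + (1-p)*0.000000] = 0.036910


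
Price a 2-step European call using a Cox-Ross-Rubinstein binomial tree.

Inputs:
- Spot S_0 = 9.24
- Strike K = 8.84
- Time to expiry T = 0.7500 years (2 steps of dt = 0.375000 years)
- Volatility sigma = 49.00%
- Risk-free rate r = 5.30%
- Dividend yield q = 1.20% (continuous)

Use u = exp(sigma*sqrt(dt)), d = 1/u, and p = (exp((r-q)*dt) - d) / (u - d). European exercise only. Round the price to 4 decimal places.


dt = T/N = 0.375000
u = exp(sigma*sqrt(dt)) = 1.349943; d = 1/u = 0.740772
p = (exp((r-q)*dt) - d) / (u - d) = 0.450976
Discount per step: exp(-r*dt) = 0.980321
Stock lattice S(k, i) with i counting down-moves:
  k=0: S(0,0) = 9.2400
  k=1: S(1,0) = 12.4735; S(1,1) = 6.8447
  k=2: S(2,0) = 16.8385; S(2,1) = 9.2400; S(2,2) = 5.0704
Terminal payoffs V(N, i) = max(S_T - K, 0):
  V(2,0) = 7.998482; V(2,1) = 0.400000; V(2,2) = 0.000000
Backward induction: V(k, i) = exp(-r*dt) * [p * V(k+1, i) + (1-p) * V(k+1, i+1)].
  V(1,0) = exp(-r*dt) * [p*7.998482 + (1-p)*0.400000] = 3.751431
  V(1,1) = exp(-r*dt) * [p*0.400000 + (1-p)*0.000000] = 0.176841
  V(0,0) = exp(-r*dt) * [p*3.751431 + (1-p)*0.176841] = 1.753693

Answer: Price = V(0,0) = 1.7537


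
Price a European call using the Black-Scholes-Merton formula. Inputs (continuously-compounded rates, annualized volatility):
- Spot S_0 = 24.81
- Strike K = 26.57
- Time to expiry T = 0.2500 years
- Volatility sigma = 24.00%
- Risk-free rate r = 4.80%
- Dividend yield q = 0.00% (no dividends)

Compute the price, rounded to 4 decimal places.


Answer: Price = 0.6329

Derivation:
d1 = (ln(S/K) + (r - q + 0.5*sigma^2) * T) / (sigma * sqrt(T)) = -0.41113302
d2 = d1 - sigma * sqrt(T) = -0.53113302
exp(-rT) = 0.98807171; exp(-qT) = 1.00000000
C = S_0 * exp(-qT) * N(d1) - K * exp(-rT) * N(d2)
N(d1) = 0.34048750; N(d2) = 0.29766330
C = 24.8100 * 1.00000000 * 0.34048750 - 26.5700 * 0.98807171 * 0.29766330 = 0.6329


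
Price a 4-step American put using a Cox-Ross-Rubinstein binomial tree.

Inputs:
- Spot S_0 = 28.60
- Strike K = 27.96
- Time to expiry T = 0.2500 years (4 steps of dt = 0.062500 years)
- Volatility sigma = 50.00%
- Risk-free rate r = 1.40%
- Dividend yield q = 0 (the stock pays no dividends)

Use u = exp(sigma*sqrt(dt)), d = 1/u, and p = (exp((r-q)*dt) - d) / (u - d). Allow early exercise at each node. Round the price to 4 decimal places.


Answer: Price = V(0,0) = 2.3970

Derivation:
dt = T/N = 0.062500
u = exp(sigma*sqrt(dt)) = 1.133148; d = 1/u = 0.882497
p = (exp((r-q)*dt) - d) / (u - d) = 0.472283
Discount per step: exp(-r*dt) = 0.999125
Stock lattice S(k, i) with i counting down-moves:
  k=0: S(0,0) = 28.6000
  k=1: S(1,0) = 32.4080; S(1,1) = 25.2394
  k=2: S(2,0) = 36.7231; S(2,1) = 28.6000; S(2,2) = 22.2737
  k=3: S(3,0) = 41.6128; S(3,1) = 32.4080; S(3,2) = 25.2394; S(3,3) = 19.6565
  k=4: S(4,0) = 47.1534; S(4,1) = 36.7231; S(4,2) = 28.6000; S(4,3) = 22.2737; S(4,4) = 17.3468
Terminal payoffs V(N, i) = max(K - S_T, 0):
  V(4,0) = 0.000000; V(4,1) = 0.000000; V(4,2) = 0.000000; V(4,3) = 5.686298; V(4,4) = 10.613223
Backward induction: V(k, i) = exp(-r*dt) * [p * V(k+1, i) + (1-p) * V(k+1, i+1)]; then take max(V_cont, immediate exercise) for American.
  V(3,0) = exp(-r*dt) * [p*0.000000 + (1-p)*0.000000] = 0.000000; exercise = 0.000000; V(3,0) = max -> 0.000000
  V(3,1) = exp(-r*dt) * [p*0.000000 + (1-p)*0.000000] = 0.000000; exercise = 0.000000; V(3,1) = max -> 0.000000
  V(3,2) = exp(-r*dt) * [p*0.000000 + (1-p)*5.686298] = 2.998131; exercise = 2.720589; V(3,2) = max -> 2.998131
  V(3,3) = exp(-r*dt) * [p*5.686298 + (1-p)*10.613223] = 8.279072; exercise = 8.303527; V(3,3) = max -> 8.303527
  V(2,0) = exp(-r*dt) * [p*0.000000 + (1-p)*0.000000] = 0.000000; exercise = 0.000000; V(2,0) = max -> 0.000000
  V(2,1) = exp(-r*dt) * [p*0.000000 + (1-p)*2.998131] = 1.580781; exercise = 0.000000; V(2,1) = max -> 1.580781
  V(2,2) = exp(-r*dt) * [p*2.998131 + (1-p)*8.303527] = 5.792807; exercise = 5.686298; V(2,2) = max -> 5.792807
  V(1,0) = exp(-r*dt) * [p*0.000000 + (1-p)*1.580781] = 0.833475; exercise = 0.000000; V(1,0) = max -> 0.833475
  V(1,1) = exp(-r*dt) * [p*1.580781 + (1-p)*5.792807] = 3.800212; exercise = 2.720589; V(1,1) = max -> 3.800212
  V(0,0) = exp(-r*dt) * [p*0.833475 + (1-p)*3.800212] = 2.396974; exercise = 0.000000; V(0,0) = max -> 2.396974


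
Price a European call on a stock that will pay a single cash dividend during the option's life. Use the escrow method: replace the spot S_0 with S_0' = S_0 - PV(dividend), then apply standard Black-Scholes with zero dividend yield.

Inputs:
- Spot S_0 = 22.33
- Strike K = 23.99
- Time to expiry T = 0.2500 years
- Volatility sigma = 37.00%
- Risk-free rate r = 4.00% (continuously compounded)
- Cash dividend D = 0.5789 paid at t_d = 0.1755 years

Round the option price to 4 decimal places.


PV(D) = D * exp(-r * t_d) = 0.5789 * 0.99300458 = 0.57485035
S_0' = S_0 - PV(D) = 22.3300 - 0.57485035 = 21.75514965
d1 = (ln(S_0'/K) + (r + sigma^2/2)*T) / (sigma*sqrt(T)) = -0.38202206
d2 = d1 - sigma*sqrt(T) = -0.56702206
exp(-rT) = 0.99004983
N(d1) = 0.35122250; N(d2) = 0.28534960
C = S_0' * N(d1) - K * exp(-rT) * N(d2) = 21.75514965 * 0.35122250 - 23.9900 * 0.99004983 * 0.28534960 = 0.8635

Answer: Price = 0.8635


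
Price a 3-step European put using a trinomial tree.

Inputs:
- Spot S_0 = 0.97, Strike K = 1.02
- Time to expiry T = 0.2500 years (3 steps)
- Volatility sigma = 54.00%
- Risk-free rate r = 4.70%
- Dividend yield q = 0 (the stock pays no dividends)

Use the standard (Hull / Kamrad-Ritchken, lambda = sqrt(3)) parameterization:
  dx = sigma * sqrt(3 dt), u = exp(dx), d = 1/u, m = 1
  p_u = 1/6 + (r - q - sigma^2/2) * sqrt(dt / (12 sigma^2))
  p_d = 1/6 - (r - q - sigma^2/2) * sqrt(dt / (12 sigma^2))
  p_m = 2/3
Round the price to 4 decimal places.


dt = T/N = 0.083333; dx = sigma*sqrt(3*dt) = 0.270000
u = exp(dx) = 1.309964; d = 1/u = 0.763379
p_u = 0.151420, p_m = 0.666667, p_d = 0.181914
Discount per step: exp(-r*dt) = 0.996091
Stock lattice S(k, j) with j the centered position index:
  k=0: S(0,+0) = 0.9700
  k=1: S(1,-1) = 0.7405; S(1,+0) = 0.9700; S(1,+1) = 1.2707
  k=2: S(2,-2) = 0.5653; S(2,-1) = 0.7405; S(2,+0) = 0.9700; S(2,+1) = 1.2707; S(2,+2) = 1.6645
  k=3: S(3,-3) = 0.4315; S(3,-2) = 0.5653; S(3,-1) = 0.7405; S(3,+0) = 0.9700; S(3,+1) = 1.2707; S(3,+2) = 1.6645; S(3,+3) = 2.1805
Terminal payoffs V(N, j) = max(K - S_T, 0):
  V(3,-3) = 0.588488; V(3,-2) = 0.454734; V(3,-1) = 0.279522; V(3,+0) = 0.050000; V(3,+1) = 0.000000; V(3,+2) = 0.000000; V(3,+3) = 0.000000
Backward induction: V(k, j) = exp(-r*dt) * [p_u * V(k+1, j+1) + p_m * V(k+1, j) + p_d * V(k+1, j-1)]
  V(2,-2) = exp(-r*dt) * [p_u*0.279522 + p_m*0.454734 + p_d*0.588488] = 0.450766
  V(2,-1) = exp(-r*dt) * [p_u*0.050000 + p_m*0.279522 + p_d*0.454734] = 0.275560
  V(2,+0) = exp(-r*dt) * [p_u*0.000000 + p_m*0.050000 + p_d*0.279522] = 0.083853
  V(2,+1) = exp(-r*dt) * [p_u*0.000000 + p_m*0.000000 + p_d*0.050000] = 0.009060
  V(2,+2) = exp(-r*dt) * [p_u*0.000000 + p_m*0.000000 + p_d*0.000000] = 0.000000
  V(1,-1) = exp(-r*dt) * [p_u*0.083853 + p_m*0.275560 + p_d*0.450766] = 0.277316
  V(1,+0) = exp(-r*dt) * [p_u*0.009060 + p_m*0.083853 + p_d*0.275560] = 0.106982
  V(1,+1) = exp(-r*dt) * [p_u*0.000000 + p_m*0.009060 + p_d*0.083853] = 0.021211
  V(0,+0) = exp(-r*dt) * [p_u*0.021211 + p_m*0.106982 + p_d*0.277316] = 0.124492

Answer: Price = V(0,0) = 0.1245


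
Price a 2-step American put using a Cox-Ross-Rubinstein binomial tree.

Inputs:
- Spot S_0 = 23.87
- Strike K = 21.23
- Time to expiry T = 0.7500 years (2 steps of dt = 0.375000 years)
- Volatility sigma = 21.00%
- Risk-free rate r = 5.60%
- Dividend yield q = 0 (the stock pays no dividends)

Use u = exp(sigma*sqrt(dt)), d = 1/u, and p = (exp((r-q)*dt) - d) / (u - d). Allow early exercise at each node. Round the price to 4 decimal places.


dt = T/N = 0.375000
u = exp(sigma*sqrt(dt)) = 1.137233; d = 1/u = 0.879327
p = (exp((r-q)*dt) - d) / (u - d) = 0.550181
Discount per step: exp(-r*dt) = 0.979219
Stock lattice S(k, i) with i counting down-moves:
  k=0: S(0,0) = 23.8700
  k=1: S(1,0) = 27.1458; S(1,1) = 20.9895
  k=2: S(2,0) = 30.8711; S(2,1) = 23.8700; S(2,2) = 18.4567
Terminal payoffs V(N, i) = max(K - S_T, 0):
  V(2,0) = 0.000000; V(2,1) = 0.000000; V(2,2) = 2.773326
Backward induction: V(k, i) = exp(-r*dt) * [p * V(k+1, i) + (1-p) * V(k+1, i+1)]; then take max(V_cont, immediate exercise) for American.
  V(1,0) = exp(-r*dt) * [p*0.000000 + (1-p)*0.000000] = 0.000000; exercise = 0.000000; V(1,0) = max -> 0.000000
  V(1,1) = exp(-r*dt) * [p*0.000000 + (1-p)*2.773326] = 1.221571; exercise = 0.240460; V(1,1) = max -> 1.221571
  V(0,0) = exp(-r*dt) * [p*0.000000 + (1-p)*1.221571] = 0.538068; exercise = 0.000000; V(0,0) = max -> 0.538068

Answer: Price = V(0,0) = 0.5381


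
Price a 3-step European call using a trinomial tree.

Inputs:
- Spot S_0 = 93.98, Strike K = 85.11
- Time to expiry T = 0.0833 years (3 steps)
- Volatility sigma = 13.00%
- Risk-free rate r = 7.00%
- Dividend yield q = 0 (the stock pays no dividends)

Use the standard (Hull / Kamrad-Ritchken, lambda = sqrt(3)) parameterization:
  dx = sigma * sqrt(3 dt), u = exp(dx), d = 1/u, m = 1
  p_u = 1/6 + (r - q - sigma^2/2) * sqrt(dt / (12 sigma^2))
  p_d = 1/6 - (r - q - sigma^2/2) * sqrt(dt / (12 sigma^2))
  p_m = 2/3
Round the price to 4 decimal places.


Answer: Price = V(0,0) = 9.3678

Derivation:
dt = T/N = 0.027767; dx = sigma*sqrt(3*dt) = 0.037520
u = exp(dx) = 1.038233; d = 1/u = 0.963175
p_u = 0.189442, p_m = 0.666667, p_d = 0.143892
Discount per step: exp(-r*dt) = 0.998058
Stock lattice S(k, j) with j the centered position index:
  k=0: S(0,+0) = 93.9800
  k=1: S(1,-1) = 90.5192; S(1,+0) = 93.9800; S(1,+1) = 97.5731
  k=2: S(2,-2) = 87.1858; S(2,-1) = 90.5192; S(2,+0) = 93.9800; S(2,+1) = 97.5731; S(2,+2) = 101.3037
  k=3: S(3,-3) = 83.9752; S(3,-2) = 87.1858; S(3,-1) = 90.5192; S(3,+0) = 93.9800; S(3,+1) = 97.5731; S(3,+2) = 101.3037; S(3,+3) = 105.1768
Terminal payoffs V(N, j) = max(S_T - K, 0):
  V(3,-3) = 0.000000; V(3,-2) = 2.075800; V(3,-1) = 5.409177; V(3,+0) = 8.870000; V(3,+1) = 12.463140; V(3,+2) = 16.193657; V(3,+3) = 20.066804
Backward induction: V(k, j) = exp(-r*dt) * [p_u * V(k+1, j+1) + p_m * V(k+1, j) + p_d * V(k+1, j-1)]
  V(2,-2) = exp(-r*dt) * [p_u*5.409177 + p_m*2.075800 + p_d*0.000000] = 2.403912
  V(2,-1) = exp(-r*dt) * [p_u*8.870000 + p_m*5.409177 + p_d*2.075800] = 5.574310
  V(2,+0) = exp(-r*dt) * [p_u*12.463140 + p_m*8.870000 + p_d*5.409177] = 9.035128
  V(2,+1) = exp(-r*dt) * [p_u*16.193657 + p_m*12.463140 + p_d*8.870000] = 12.628263
  V(2,+2) = exp(-r*dt) * [p_u*20.066804 + p_m*16.193657 + p_d*12.463140] = 16.358775
  V(1,-1) = exp(-r*dt) * [p_u*9.035128 + p_m*5.574310 + p_d*2.403912] = 5.762527
  V(1,+0) = exp(-r*dt) * [p_u*12.628263 + p_m*9.035128 + p_d*5.574310] = 9.199935
  V(1,+1) = exp(-r*dt) * [p_u*16.358775 + p_m*12.628263 + p_d*9.035128] = 12.793064
  V(0,+0) = exp(-r*dt) * [p_u*12.793064 + p_m*9.199935 + p_d*5.762527] = 9.367782


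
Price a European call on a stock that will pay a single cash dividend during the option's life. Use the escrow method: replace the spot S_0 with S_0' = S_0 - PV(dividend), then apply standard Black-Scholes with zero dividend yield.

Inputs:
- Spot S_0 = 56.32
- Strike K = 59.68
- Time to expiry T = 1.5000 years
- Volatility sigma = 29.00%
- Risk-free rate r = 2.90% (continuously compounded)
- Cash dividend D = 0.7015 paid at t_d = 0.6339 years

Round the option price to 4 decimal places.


PV(D) = D * exp(-r * t_d) = 0.7015 * 0.98178484 = 0.68872206
S_0' = S_0 - PV(D) = 56.3200 - 0.68872206 = 55.63127794
d1 = (ln(S_0'/K) + (r + sigma^2/2)*T) / (sigma*sqrt(T)) = 0.10226941
d2 = d1 - sigma*sqrt(T) = -0.25290661
exp(-rT) = 0.95743255
N(d1) = 0.54072858; N(d2) = 0.40017019
C = S_0' * N(d1) - K * exp(-rT) * N(d2) = 55.63127794 * 0.54072858 - 59.6800 * 0.95743255 * 0.40017019 = 7.2159

Answer: Price = 7.2159


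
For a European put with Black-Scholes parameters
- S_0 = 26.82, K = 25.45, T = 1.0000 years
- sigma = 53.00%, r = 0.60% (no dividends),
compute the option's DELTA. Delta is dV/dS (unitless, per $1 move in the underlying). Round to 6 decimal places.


Answer: Delta = -0.353738

Derivation:
d1 = 0.3752493111; d2 = -0.1547506889
phi(d1) = 0.3718203186; exp(-qT) = 1.0000000000; exp(-rT) = 0.9940179641
N(-d1) = 0.3537375301
Delta = -exp(-qT) * N(-d1) = -1.0000000000 * 0.3537375301 = -0.353738


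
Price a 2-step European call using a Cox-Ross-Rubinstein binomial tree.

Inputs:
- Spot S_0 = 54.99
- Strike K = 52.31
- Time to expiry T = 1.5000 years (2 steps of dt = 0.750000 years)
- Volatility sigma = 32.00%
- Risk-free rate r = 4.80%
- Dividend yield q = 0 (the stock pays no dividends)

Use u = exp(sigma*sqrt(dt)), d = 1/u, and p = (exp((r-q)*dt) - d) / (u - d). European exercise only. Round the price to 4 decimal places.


Answer: Price = V(0,0) = 11.2023

Derivation:
dt = T/N = 0.750000
u = exp(sigma*sqrt(dt)) = 1.319335; d = 1/u = 0.757957
p = (exp((r-q)*dt) - d) / (u - d) = 0.496454
Discount per step: exp(-r*dt) = 0.964640
Stock lattice S(k, i) with i counting down-moves:
  k=0: S(0,0) = 54.9900
  k=1: S(1,0) = 72.5503; S(1,1) = 41.6801
  k=2: S(2,0) = 95.7181; S(2,1) = 54.9900; S(2,2) = 31.5917
Terminal payoffs V(N, i) = max(S_T - K, 0):
  V(2,0) = 43.408119; V(2,1) = 2.680000; V(2,2) = 0.000000
Backward induction: V(k, i) = exp(-r*dt) * [p * V(k+1, i) + (1-p) * V(k+1, i+1)].
  V(1,0) = exp(-r*dt) * [p*43.408119 + (1-p)*2.680000] = 22.089920
  V(1,1) = exp(-r*dt) * [p*2.680000 + (1-p)*0.000000] = 1.283451
  V(0,0) = exp(-r*dt) * [p*22.089920 + (1-p)*1.283451] = 11.202281


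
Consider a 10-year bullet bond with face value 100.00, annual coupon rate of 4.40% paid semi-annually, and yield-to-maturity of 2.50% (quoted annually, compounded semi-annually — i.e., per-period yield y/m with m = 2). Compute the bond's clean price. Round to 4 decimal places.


Coupon per period c = face * coupon_rate / m = 2.200000
Periods per year m = 2; per-period yield y/m = 0.012500
Number of cashflows N = 20
Cashflows (t years, CF_t, discount factor 1/(1+y/m)^(m*t), PV):
  t = 0.5000: CF_t = 2.200000, DF = 0.987654, PV = 2.172840
  t = 1.0000: CF_t = 2.200000, DF = 0.975461, PV = 2.146014
  t = 1.5000: CF_t = 2.200000, DF = 0.963418, PV = 2.119520
  t = 2.0000: CF_t = 2.200000, DF = 0.951524, PV = 2.093353
  t = 2.5000: CF_t = 2.200000, DF = 0.939777, PV = 2.067510
  t = 3.0000: CF_t = 2.200000, DF = 0.928175, PV = 2.041985
  t = 3.5000: CF_t = 2.200000, DF = 0.916716, PV = 2.016775
  t = 4.0000: CF_t = 2.200000, DF = 0.905398, PV = 1.991877
  t = 4.5000: CF_t = 2.200000, DF = 0.894221, PV = 1.967286
  t = 5.0000: CF_t = 2.200000, DF = 0.883181, PV = 1.942998
  t = 5.5000: CF_t = 2.200000, DF = 0.872277, PV = 1.919010
  t = 6.0000: CF_t = 2.200000, DF = 0.861509, PV = 1.895319
  t = 6.5000: CF_t = 2.200000, DF = 0.850873, PV = 1.871920
  t = 7.0000: CF_t = 2.200000, DF = 0.840368, PV = 1.848810
  t = 7.5000: CF_t = 2.200000, DF = 0.829993, PV = 1.825985
  t = 8.0000: CF_t = 2.200000, DF = 0.819746, PV = 1.803442
  t = 8.5000: CF_t = 2.200000, DF = 0.809626, PV = 1.781177
  t = 9.0000: CF_t = 2.200000, DF = 0.799631, PV = 1.759187
  t = 9.5000: CF_t = 2.200000, DF = 0.789759, PV = 1.737469
  t = 10.0000: CF_t = 102.200000, DF = 0.780009, PV = 79.716874
Price P = sum_t PV_t = 116.719350

Answer: Price = 116.7194


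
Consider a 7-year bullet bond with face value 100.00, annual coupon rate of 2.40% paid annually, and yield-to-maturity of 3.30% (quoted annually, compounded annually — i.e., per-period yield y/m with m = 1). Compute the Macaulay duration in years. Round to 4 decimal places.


Answer: Macaulay duration = 6.5101 years

Derivation:
Coupon per period c = face * coupon_rate / m = 2.400000
Periods per year m = 1; per-period yield y/m = 0.033000
Number of cashflows N = 7
Cashflows (t years, CF_t, discount factor 1/(1+y/m)^(m*t), PV):
  t = 1.0000: CF_t = 2.400000, DF = 0.968054, PV = 2.323330
  t = 2.0000: CF_t = 2.400000, DF = 0.937129, PV = 2.249109
  t = 3.0000: CF_t = 2.400000, DF = 0.907192, PV = 2.177260
  t = 4.0000: CF_t = 2.400000, DF = 0.878211, PV = 2.107706
  t = 5.0000: CF_t = 2.400000, DF = 0.850156, PV = 2.040373
  t = 6.0000: CF_t = 2.400000, DF = 0.822997, PV = 1.975192
  t = 7.0000: CF_t = 102.400000, DF = 0.796705, PV = 81.582631
Price P = sum_t PV_t = 94.455601
Macaulay numerator sum_t t * PV_t:
  t * PV_t at t = 1.0000: 2.323330
  t * PV_t at t = 2.0000: 4.498219
  t * PV_t at t = 3.0000: 6.531780
  t * PV_t at t = 4.0000: 8.430823
  t * PV_t at t = 5.0000: 10.201867
  t * PV_t at t = 6.0000: 11.851152
  t * PV_t at t = 7.0000: 571.078416
Macaulay duration D = (sum_t t * PV_t) / P = 614.915585 / 94.455601 = 6.510102
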